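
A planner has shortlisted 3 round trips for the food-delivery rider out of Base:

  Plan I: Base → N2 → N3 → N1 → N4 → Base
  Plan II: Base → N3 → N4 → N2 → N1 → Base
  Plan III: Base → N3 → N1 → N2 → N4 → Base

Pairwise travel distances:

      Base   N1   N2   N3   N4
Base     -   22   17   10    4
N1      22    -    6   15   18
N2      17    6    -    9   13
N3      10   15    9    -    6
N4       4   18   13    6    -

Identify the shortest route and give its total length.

Plan I: 17 + 9 + 15 + 18 + 4 = 63
Plan II: 10 + 6 + 13 + 6 + 22 = 57
Plan III: 10 + 15 + 6 + 13 + 4 = 48

48 — Plan III is the shortest.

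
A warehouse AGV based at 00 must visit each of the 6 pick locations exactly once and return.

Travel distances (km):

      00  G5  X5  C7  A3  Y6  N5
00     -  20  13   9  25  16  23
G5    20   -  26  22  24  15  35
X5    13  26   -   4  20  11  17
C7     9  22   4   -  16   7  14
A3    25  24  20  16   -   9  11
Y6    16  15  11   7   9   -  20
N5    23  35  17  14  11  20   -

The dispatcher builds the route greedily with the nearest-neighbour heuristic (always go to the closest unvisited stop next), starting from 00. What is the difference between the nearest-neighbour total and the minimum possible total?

From 00: C7=9, X5=13, Y6=16, G5=20, N5=23, A3=25 → choose C7 (9).
From C7: X5=4, Y6=7, N5=14, A3=16, G5=22 → choose X5 (4).
From X5: Y6=11, N5=17, A3=20, G5=26 → choose Y6 (11).
From Y6: A3=9, G5=15, N5=20 → choose A3 (9).
From A3: N5=11, G5=24 → choose N5 (11).
From N5: G5=35 → choose G5 (35).
NN route 00 → C7 → X5 → Y6 → A3 → N5 → G5 → 00 costs 99.
Optimal: 00 → G5 → Y6 → A3 → N5 → X5 → C7 → 00 costs 85 (by enumerating all 360 distinct tours).
Excess = 99 − 85 = 14.

Excess over optimum: 14 km.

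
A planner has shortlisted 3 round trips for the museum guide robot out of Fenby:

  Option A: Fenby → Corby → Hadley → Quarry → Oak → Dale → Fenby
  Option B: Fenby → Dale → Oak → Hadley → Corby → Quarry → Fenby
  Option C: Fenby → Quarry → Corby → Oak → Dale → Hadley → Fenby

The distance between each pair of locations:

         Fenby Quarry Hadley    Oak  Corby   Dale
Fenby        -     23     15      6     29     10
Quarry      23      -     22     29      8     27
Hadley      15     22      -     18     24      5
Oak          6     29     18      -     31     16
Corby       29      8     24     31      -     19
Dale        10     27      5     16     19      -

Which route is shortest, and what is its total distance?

Option A: 29 + 24 + 22 + 29 + 16 + 10 = 130
Option B: 10 + 16 + 18 + 24 + 8 + 23 = 99
Option C: 23 + 8 + 31 + 16 + 5 + 15 = 98

98 — Option C is the shortest.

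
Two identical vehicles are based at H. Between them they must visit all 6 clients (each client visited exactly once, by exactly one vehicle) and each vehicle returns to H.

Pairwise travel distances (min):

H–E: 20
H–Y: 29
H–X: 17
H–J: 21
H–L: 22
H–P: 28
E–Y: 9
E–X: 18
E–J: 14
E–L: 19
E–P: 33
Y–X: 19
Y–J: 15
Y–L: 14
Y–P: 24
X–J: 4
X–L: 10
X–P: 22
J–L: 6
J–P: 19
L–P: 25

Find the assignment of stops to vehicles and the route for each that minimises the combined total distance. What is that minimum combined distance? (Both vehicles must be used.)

126 min — the smallest possible combined total.

Check every non-empty split of the stops between the two vehicles; for each half take its own optimal tour:
  {E} + {Y, X, J, L, P}: 40 + 93 = 133
  {Y} + {E, X, J, L, P}: 58 + 99 = 157
  {E, Y} + {X, J, L, P}: 58 + 80 = 138
  {X} + {E, Y, J, L, P}: 34 + 96 = 130
  {E, X} + {Y, J, L, P}: 55 + 93 = 148
  {Y, X} + {E, J, L, P}: 65 + 92 = 157
  … (31 splits in total)
  {E, Y, X, J, L} + {P}: 70 + 56 = 126  ← best
Best: vehicle 1 H → E → Y → L → J → X → H = 70; vehicle 2 H → P → H = 56; combined 126.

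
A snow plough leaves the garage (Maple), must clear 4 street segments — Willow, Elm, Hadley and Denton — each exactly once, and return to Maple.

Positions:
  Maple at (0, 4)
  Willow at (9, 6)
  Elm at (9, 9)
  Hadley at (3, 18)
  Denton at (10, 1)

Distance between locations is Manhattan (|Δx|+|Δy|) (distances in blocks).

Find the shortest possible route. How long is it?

With 4 stops there are 4!/2 = 12 distinct round trips (a route and its reverse cost the same).
Maple→Willow→Elm→Hadley→Denton→Maple: 11+3+15+24+13 = 66
Maple→Willow→Elm→Denton→Hadley→Maple: 11+3+9+24+17 = 64
Maple→Willow→Hadley→Elm→Denton→Maple: 11+18+15+9+13 = 66
Maple→Willow→Hadley→Denton→Elm→Maple: 11+18+24+9+14 = 76
Maple→Willow→Denton→Elm→Hadley→Maple: 11+6+9+15+17 = 58
Maple→Willow→Denton→Hadley→Elm→Maple: 11+6+24+15+14 = 70
Maple→Elm→Willow→Hadley→Denton→Maple: 14+3+18+24+13 = 72
Maple→Elm→Willow→Denton→Hadley→Maple: 14+3+6+24+17 = 64
Maple→Elm→Hadley→Willow→Denton→Maple: 14+15+18+6+13 = 66
Maple→Elm→Denton→Willow→Hadley→Maple: 14+9+6+18+17 = 64
Maple→Hadley→Willow→Elm→Denton→Maple: 17+18+3+9+13 = 60
Maple→Hadley→Elm→Willow→Denton→Maple: 17+15+3+6+13 = 54
The minimum is 54.
One optimal route: Maple → Hadley → Elm → Willow → Denton → Maple (or its reverse).

Shortest round trip = 54 blocks.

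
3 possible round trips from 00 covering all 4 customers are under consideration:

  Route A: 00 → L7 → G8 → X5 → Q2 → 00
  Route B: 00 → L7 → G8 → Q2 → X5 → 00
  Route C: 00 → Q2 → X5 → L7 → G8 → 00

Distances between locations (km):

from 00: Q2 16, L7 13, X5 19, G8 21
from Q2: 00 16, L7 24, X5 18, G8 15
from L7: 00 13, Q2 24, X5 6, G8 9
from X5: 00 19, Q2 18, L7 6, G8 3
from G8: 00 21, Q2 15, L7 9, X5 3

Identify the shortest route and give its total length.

Route A: 13 + 9 + 3 + 18 + 16 = 59
Route B: 13 + 9 + 15 + 18 + 19 = 74
Route C: 16 + 18 + 6 + 9 + 21 = 70

Shortest is Route A, total 59 km.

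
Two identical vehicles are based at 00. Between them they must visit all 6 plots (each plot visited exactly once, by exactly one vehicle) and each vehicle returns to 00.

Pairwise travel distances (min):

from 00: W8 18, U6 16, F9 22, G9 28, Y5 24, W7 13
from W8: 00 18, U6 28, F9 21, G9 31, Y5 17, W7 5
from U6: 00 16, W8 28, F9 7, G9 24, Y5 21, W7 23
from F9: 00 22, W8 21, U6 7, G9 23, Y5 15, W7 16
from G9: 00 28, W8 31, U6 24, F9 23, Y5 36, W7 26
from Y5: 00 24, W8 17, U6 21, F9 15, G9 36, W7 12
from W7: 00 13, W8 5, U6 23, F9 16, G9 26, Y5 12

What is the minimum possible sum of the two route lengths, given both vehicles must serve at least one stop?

There are 2^5 − 1 = 31 ways to divide the 6 stops into two non-empty groups. For each, the best each vehicle can do is its own shortest tour through its group:
  {W8} + {U6, F9, G9, Y5, W7}: 36 + 99 = 135
  {U6} + {W8, F9, G9, Y5, W7}: 32 + 101 = 133
  {W8, U6} + {F9, G9, Y5, W7}: 62 + 91 = 153
  {F9} + {W8, U6, G9, Y5, W7}: 44 + 108 = 152
  {W8, F9} + {U6, G9, Y5, W7}: 61 + 98 = 159
  {U6, F9} + {W8, G9, Y5, W7}: 45 + 99 = 144
  … (31 splits in total)
  {G9} + {W8, U6, F9, Y5, W7}: 56 + 73 = 129  ← best
Best: vehicle 1 00 → G9 → 00 = 56; vehicle 2 00 → W8 → W7 → Y5 → F9 → U6 → 00 = 73; combined 129.

129 min — the smallest possible combined total.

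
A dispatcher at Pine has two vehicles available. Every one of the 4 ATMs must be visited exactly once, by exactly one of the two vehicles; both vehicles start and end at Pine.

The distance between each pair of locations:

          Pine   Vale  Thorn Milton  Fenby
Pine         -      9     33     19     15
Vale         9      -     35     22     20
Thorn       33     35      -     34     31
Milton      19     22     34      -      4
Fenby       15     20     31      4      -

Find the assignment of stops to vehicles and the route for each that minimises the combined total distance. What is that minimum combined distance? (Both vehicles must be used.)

Minimum combined distance: 104.

Try each way of splitting the stops between the two vehicles (each non-empty) and, for each split, find the best tour for each vehicle:
  {Vale} + {Thorn, Milton, Fenby}: 18 + 86 = 104
  {Thorn} + {Vale, Milton, Fenby}: 66 + 50 = 116
  {Vale, Thorn} + {Milton, Fenby}: 77 + 38 = 115
  {Milton} + {Vale, Thorn, Fenby}: 38 + 90 = 128
  {Vale, Milton} + {Thorn, Fenby}: 50 + 79 = 129
  {Thorn, Milton} + {Vale, Fenby}: 86 + 44 = 130
  … (7 splits in total)
Best: vehicle 1 Pine → Vale → Pine = 18; vehicle 2 Pine → Thorn → Milton → Fenby → Pine = 86; combined 104.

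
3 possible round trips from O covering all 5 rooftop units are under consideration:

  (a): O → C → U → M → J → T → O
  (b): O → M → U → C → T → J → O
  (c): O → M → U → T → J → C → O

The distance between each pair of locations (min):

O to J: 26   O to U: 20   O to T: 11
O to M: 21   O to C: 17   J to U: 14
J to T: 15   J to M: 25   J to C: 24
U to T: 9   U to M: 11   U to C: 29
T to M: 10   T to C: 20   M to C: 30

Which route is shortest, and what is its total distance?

Shortest is (c), total 97 min.

(a): 17 + 29 + 11 + 25 + 15 + 11 = 108
(b): 21 + 11 + 29 + 20 + 15 + 26 = 122
(c): 21 + 11 + 9 + 15 + 24 + 17 = 97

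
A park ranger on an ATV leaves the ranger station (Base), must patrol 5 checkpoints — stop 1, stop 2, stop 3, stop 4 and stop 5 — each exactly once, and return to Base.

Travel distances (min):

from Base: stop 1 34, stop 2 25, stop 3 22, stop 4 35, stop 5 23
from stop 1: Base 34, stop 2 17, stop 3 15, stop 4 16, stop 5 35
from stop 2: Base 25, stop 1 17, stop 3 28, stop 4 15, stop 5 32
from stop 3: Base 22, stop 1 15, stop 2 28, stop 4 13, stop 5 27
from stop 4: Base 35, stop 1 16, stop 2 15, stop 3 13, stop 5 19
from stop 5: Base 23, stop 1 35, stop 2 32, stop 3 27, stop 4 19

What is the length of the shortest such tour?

Base→stop 1→stop 2→stop 3→stop 4→stop 5→Base: 34+17+28+13+19+23 = 134
Base→stop 1→stop 2→stop 3→stop 5→stop 4→Base: 34+17+28+27+19+35 = 160
Base→stop 1→stop 2→stop 4→stop 3→stop 5→Base: 34+17+15+13+27+23 = 129
Base→stop 1→stop 2→stop 4→stop 5→stop 3→Base: 34+17+15+19+27+22 = 134
Base→stop 1→stop 2→stop 5→stop 3→stop 4→Base: 34+17+32+27+13+35 = 158
Base→stop 1→stop 2→stop 5→stop 4→stop 3→Base: 34+17+32+19+13+22 = 137
Base→stop 1→stop 3→stop 2→stop 4→stop 5→Base: 34+15+28+15+19+23 = 134
Base→stop 1→stop 3→stop 2→stop 5→stop 4→Base: 34+15+28+32+19+35 = 163
Base→stop 1→stop 3→stop 4→stop 2→stop 5→Base: 34+15+13+15+32+23 = 132
Base→stop 1→stop 3→stop 4→stop 5→stop 2→Base: 34+15+13+19+32+25 = 138
Base→stop 1→stop 3→stop 5→stop 2→stop 4→Base: 34+15+27+32+15+35 = 158
Base→stop 1→stop 3→stop 5→stop 4→stop 2→Base: 34+15+27+19+15+25 = 135
Base→stop 1→stop 4→stop 2→stop 3→stop 5→Base: 34+16+15+28+27+23 = 143
Base→stop 1→stop 4→stop 2→stop 5→stop 3→Base: 34+16+15+32+27+22 = 146
… (46 more)
Base→stop 3→stop 1→stop 2→stop 4→stop 5→Base: 22+15+17+15+19+23 = 111  ← best
The minimum is 111.
One optimal route: Base → stop 3 → stop 1 → stop 2 → stop 4 → stop 5 → Base (or its reverse).

Shortest round trip = 111 min.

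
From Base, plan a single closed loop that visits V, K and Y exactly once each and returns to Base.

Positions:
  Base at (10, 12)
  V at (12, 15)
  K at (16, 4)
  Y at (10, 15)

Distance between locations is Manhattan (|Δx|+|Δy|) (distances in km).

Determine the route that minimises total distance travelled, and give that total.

Shortest round trip = 34 km.

There are 3 distinct closed tours to check (reversals are equivalent).
Base - V - K - Y - Base: 5+15+17+3 = 40
Base - V - Y - K - Base: 5+2+17+14 = 38
Base - K - V - Y - Base: 14+15+2+3 = 34
The minimum is 34.
One optimal route: Base → K → V → Y → Base (or its reverse).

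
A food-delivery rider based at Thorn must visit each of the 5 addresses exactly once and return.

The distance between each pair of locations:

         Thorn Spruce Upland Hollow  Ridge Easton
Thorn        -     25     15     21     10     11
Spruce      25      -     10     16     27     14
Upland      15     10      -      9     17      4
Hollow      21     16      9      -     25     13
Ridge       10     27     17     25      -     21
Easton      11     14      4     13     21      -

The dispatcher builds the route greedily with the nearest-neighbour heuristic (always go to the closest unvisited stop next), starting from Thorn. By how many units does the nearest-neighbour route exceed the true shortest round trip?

9 longer than the optimal tour.

From Thorn: Ridge=10, Easton=11, Upland=15, Hollow=21, Spruce=25 → choose Ridge (10).
From Ridge: Upland=17, Easton=21, Hollow=25, Spruce=27 → choose Upland (17).
From Upland: Easton=4, Hollow=9, Spruce=10 → choose Easton (4).
From Easton: Hollow=13, Spruce=14 → choose Hollow (13).
From Hollow: Spruce=16 → choose Spruce (16).
NN route Thorn → Ridge → Upland → Easton → Hollow → Spruce → Thorn costs 85.
Optimal: Thorn → Ridge → Hollow → Spruce → Upland → Easton → Thorn costs 76 (by enumerating all 60 distinct tours).
Excess = 85 − 76 = 9.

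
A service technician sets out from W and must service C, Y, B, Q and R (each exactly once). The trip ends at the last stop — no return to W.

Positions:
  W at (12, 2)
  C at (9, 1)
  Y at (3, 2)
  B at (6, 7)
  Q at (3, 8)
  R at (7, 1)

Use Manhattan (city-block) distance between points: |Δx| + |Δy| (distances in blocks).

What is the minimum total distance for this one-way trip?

There are 5! = 120 possible orderings.
W→C→Y→B→Q→R: 4+7+8+4+11 = 34
W→C→Y→B→R→Q: 4+7+8+7+11 = 37
W→C→Y→Q→B→R: 4+7+6+4+7 = 28
W→C→Y→Q→R→B: 4+7+6+11+7 = 35
W→C→Y→R→B→Q: 4+7+5+7+4 = 27
W→C→Y→R→Q→B: 4+7+5+11+4 = 31
W→C→B→Y→Q→R: 4+9+8+6+11 = 38
W→C→B→Y→R→Q: 4+9+8+5+11 = 37
W→C→B→Q→Y→R: 4+9+4+6+5 = 28
W→C→B→Q→R→Y: 4+9+4+11+5 = 33
W→C→B→R→Y→Q: 4+9+7+5+6 = 31
W→C→B→R→Q→Y: 4+9+7+11+6 = 37
W→C→Q→Y→B→R: 4+13+6+8+7 = 38
W→C→Q→Y→R→B: 4+13+6+5+7 = 35
… (106 more)
W→C→R→Y→Q→B: 4+2+5+6+4 = 21  ← best
The minimum is 21.
One shortest path: W → C → R → Y → Q → B.

Shortest open route: 21 blocks.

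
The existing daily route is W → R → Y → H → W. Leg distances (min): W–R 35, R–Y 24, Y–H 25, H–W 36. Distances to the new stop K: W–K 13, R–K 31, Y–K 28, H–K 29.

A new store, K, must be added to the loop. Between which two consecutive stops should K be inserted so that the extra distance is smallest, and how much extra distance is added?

Adding 6 min by placing K on the H–W leg.

Insertion cost between consecutive stops i–j is d(i,K) + d(K,j) − d(i,j):
  between W and R: 13 + 31 − 35 = 9
  between R and Y: 31 + 28 − 24 = 35
  between Y and H: 28 + 29 − 25 = 32
  between H and W: 29 + 13 − 36 = 6
Cheapest insertion is between H and W, adding 6.
New total = 120 + 6 = 126.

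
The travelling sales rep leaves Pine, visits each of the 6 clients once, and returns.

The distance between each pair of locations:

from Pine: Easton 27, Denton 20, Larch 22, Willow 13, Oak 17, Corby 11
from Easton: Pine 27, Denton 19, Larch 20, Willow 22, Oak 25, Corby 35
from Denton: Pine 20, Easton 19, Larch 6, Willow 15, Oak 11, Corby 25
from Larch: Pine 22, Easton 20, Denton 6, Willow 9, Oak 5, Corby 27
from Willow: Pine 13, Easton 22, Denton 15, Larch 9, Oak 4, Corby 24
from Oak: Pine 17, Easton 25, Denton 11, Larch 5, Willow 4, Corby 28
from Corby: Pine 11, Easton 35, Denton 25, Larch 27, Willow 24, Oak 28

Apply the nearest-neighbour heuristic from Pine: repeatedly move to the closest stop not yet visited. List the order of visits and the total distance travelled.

96 along Pine → Corby → Willow → Oak → Larch → Denton → Easton → Pine.

Pine → [Corby:11 / Willow:13 / Oak:17 / Denton:20 / Larch:22 / Easton:27] → Corby (11)
Corby → [Willow:24 / Denton:25 / Larch:27 / Oak:28 / Easton:35] → Willow (24)
Willow → [Oak:4 / Larch:9 / Denton:15 / Easton:22] → Oak (4)
Oak → [Larch:5 / Denton:11 / Easton:25] → Larch (5)
Larch → [Denton:6 / Easton:20] → Denton (6)
Denton → [Easton:19] → Easton (19)
Return Easton→Pine: 27.
Total = 11 + 24 + 4 + 5 + 6 + 19 + 27 = 96.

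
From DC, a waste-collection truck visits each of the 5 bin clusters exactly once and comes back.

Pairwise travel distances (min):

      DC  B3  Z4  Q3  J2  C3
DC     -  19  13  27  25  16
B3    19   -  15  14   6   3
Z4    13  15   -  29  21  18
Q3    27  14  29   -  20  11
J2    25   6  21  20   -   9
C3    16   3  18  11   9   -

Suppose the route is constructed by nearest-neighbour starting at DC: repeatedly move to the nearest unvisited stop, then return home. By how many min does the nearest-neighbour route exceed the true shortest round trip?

DC: Z4=13, C3=16, B3=19, J2=25, Q3=27 ⇒ Z4
Z4: B3=15, C3=18, J2=21, Q3=29 ⇒ B3
B3: C3=3, J2=6, Q3=14 ⇒ C3
C3: J2=9, Q3=11 ⇒ J2
J2: Q3=20 ⇒ Q3
NN route DC → Z4 → B3 → C3 → J2 → Q3 → DC costs 87.
Optimal: DC → Z4 → B3 → J2 → Q3 → C3 → DC costs 81 (by enumerating all 60 distinct tours).
Excess = 87 − 81 = 6.

6 min longer than the optimal tour.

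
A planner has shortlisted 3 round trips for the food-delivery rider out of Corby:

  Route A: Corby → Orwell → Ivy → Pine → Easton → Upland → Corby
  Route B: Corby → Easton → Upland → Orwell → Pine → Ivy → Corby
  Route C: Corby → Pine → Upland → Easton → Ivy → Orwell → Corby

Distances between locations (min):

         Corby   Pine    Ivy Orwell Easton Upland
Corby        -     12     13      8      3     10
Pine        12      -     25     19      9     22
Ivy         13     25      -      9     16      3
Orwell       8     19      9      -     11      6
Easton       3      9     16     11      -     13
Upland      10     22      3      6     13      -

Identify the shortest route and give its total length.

74 min — Route A is the shortest.

Route A: 8 + 9 + 25 + 9 + 13 + 10 = 74
Route B: 3 + 13 + 6 + 19 + 25 + 13 = 79
Route C: 12 + 22 + 13 + 16 + 9 + 8 = 80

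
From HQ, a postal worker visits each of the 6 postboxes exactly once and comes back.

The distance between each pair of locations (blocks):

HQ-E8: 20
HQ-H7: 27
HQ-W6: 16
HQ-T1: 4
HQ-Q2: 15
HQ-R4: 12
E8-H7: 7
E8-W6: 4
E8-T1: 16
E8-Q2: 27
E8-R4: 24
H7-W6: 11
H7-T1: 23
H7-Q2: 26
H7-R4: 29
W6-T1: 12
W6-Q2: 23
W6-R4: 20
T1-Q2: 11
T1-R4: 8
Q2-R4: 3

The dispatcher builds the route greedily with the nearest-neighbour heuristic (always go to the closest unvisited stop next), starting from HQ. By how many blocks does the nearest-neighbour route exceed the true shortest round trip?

Excess over optimum: 8 blocks.

From HQ: T1=4, R4=12, Q2=15, W6=16, E8=20, H7=27 → choose T1 (4).
From T1: R4=8, Q2=11, W6=12, E8=16, H7=23 → choose R4 (8).
From R4: Q2=3, W6=20, E8=24, H7=29 → choose Q2 (3).
From Q2: W6=23, H7=26, E8=27 → choose W6 (23).
From W6: E8=4, H7=11 → choose E8 (4).
From E8: H7=7 → choose H7 (7).
NN route HQ → T1 → R4 → Q2 → W6 → E8 → H7 → HQ costs 76.
Optimal: HQ → W6 → E8 → H7 → Q2 → R4 → T1 → HQ costs 68 (by enumerating all 360 distinct tours).
Excess = 76 − 68 = 8.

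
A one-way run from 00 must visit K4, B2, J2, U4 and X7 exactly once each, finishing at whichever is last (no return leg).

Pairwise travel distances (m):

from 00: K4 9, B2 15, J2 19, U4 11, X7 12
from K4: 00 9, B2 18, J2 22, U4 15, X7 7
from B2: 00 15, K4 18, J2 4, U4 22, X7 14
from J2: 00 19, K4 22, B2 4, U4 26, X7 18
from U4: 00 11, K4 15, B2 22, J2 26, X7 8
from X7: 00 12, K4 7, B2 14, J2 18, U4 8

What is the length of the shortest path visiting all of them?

Minimum one-way distance = 48 m.

There are 5! = 120 possible orderings.
00 - K4 - B2 - J2 - U4 - X7: 9+18+4+26+8 = 65
00 - K4 - B2 - J2 - X7 - U4: 9+18+4+18+8 = 57
00 - K4 - B2 - U4 - J2 - X7: 9+18+22+26+18 = 93
00 - K4 - B2 - U4 - X7 - J2: 9+18+22+8+18 = 75
00 - K4 - B2 - X7 - J2 - U4: 9+18+14+18+26 = 85
00 - K4 - B2 - X7 - U4 - J2: 9+18+14+8+26 = 75
00 - K4 - J2 - B2 - U4 - X7: 9+22+4+22+8 = 65
00 - K4 - J2 - B2 - X7 - U4: 9+22+4+14+8 = 57
00 - K4 - J2 - U4 - B2 - X7: 9+22+26+22+14 = 93
00 - K4 - J2 - U4 - X7 - B2: 9+22+26+8+14 = 79
00 - K4 - J2 - X7 - B2 - U4: 9+22+18+14+22 = 85
00 - K4 - J2 - X7 - U4 - B2: 9+22+18+8+22 = 79
00 - K4 - U4 - B2 - J2 - X7: 9+15+22+4+18 = 68
00 - K4 - U4 - B2 - X7 - J2: 9+15+22+14+18 = 78
… (106 more)
00 - U4 - X7 - K4 - B2 - J2: 11+8+7+18+4 = 48  ← best
The minimum is 48.
One shortest path: 00 → U4 → X7 → K4 → B2 → J2.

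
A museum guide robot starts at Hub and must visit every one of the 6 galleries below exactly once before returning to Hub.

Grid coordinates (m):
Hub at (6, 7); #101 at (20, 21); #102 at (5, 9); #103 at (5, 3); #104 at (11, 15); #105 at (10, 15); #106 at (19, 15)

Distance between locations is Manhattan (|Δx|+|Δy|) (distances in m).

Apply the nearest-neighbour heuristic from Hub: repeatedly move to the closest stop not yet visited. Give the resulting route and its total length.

At Hub the remaining stops are #102 3, #103 5, #105 12, #104 13, #106 21, #101 28; go to #102.
At #102 the remaining stops are #103 6, #105 11, #104 12, #106 20, #101 27; go to #103.
At #103 the remaining stops are #105 17, #104 18, #106 26, #101 33; go to #105.
At #105 the remaining stops are #104 1, #106 9, #101 16; go to #104.
At #104 the remaining stops are #106 8, #101 15; go to #106.
At #106 the remaining stops are #101 7; go to #101.
Return #101→Hub: 28.
Total = 3 + 6 + 17 + 1 + 8 + 7 + 28 = 70.

Total distance 70 m via the nearest-neighbour route Hub → #102 → #103 → #105 → #104 → #106 → #101 → Hub.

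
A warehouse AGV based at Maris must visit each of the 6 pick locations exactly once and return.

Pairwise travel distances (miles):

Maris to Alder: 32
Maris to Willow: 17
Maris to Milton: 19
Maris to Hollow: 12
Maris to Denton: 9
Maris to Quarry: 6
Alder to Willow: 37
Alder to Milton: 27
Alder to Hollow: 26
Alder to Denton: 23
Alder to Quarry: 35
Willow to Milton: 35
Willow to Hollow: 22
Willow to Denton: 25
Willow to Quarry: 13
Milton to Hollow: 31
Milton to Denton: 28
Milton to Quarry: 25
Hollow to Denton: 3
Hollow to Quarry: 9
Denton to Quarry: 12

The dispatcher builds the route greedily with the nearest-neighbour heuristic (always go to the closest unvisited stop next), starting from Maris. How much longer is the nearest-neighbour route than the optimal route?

From Maris: Quarry=6, Denton=9, Hollow=12, Willow=17, Milton=19, Alder=32 → choose Quarry (6).
From Quarry: Hollow=9, Denton=12, Willow=13, Milton=25, Alder=35 → choose Hollow (9).
From Hollow: Denton=3, Willow=22, Alder=26, Milton=31 → choose Denton (3).
From Denton: Alder=23, Willow=25, Milton=28 → choose Alder (23).
From Alder: Milton=27, Willow=37 → choose Milton (27).
From Milton: Willow=35 → choose Willow (35).
NN route Maris → Quarry → Hollow → Denton → Alder → Milton → Willow → Maris costs 120.
Optimal: Maris → Willow → Quarry → Hollow → Denton → Alder → Milton → Maris costs 111 (by enumerating all 360 distinct tours).
Excess = 120 − 111 = 9.

The nearest-neighbour route is 9 miles longer than optimal.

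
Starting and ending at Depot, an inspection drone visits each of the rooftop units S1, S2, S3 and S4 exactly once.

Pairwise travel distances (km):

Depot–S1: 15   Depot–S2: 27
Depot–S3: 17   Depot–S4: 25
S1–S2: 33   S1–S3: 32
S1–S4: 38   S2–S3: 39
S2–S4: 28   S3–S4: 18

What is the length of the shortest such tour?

Depot-S1-S2-S3-S4-Depot: 15+33+39+18+25 = 130
Depot-S1-S2-S4-S3-Depot: 15+33+28+18+17 = 111
Depot-S1-S3-S2-S4-Depot: 15+32+39+28+25 = 139
Depot-S1-S3-S4-S2-Depot: 15+32+18+28+27 = 120
Depot-S1-S4-S2-S3-Depot: 15+38+28+39+17 = 137
Depot-S1-S4-S3-S2-Depot: 15+38+18+39+27 = 137
Depot-S2-S1-S3-S4-Depot: 27+33+32+18+25 = 135
Depot-S2-S1-S4-S3-Depot: 27+33+38+18+17 = 133
Depot-S2-S3-S1-S4-Depot: 27+39+32+38+25 = 161
Depot-S2-S4-S1-S3-Depot: 27+28+38+32+17 = 142
Depot-S3-S1-S2-S4-Depot: 17+32+33+28+25 = 135
Depot-S3-S2-S1-S4-Depot: 17+39+33+38+25 = 152
The minimum is 111.
One optimal route: Depot → S1 → S2 → S4 → S3 → Depot (or its reverse).

Shortest round trip = 111 km.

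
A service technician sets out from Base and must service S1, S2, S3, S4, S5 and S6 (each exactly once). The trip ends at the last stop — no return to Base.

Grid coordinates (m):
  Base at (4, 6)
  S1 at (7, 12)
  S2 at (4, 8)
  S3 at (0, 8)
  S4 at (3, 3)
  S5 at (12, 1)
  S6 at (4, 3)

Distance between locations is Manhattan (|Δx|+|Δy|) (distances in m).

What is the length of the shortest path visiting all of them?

Shortest open route: 39 m.

There are 6! = 720 possible orderings.
Base → S1 → S2 → S3 → S4 → S5 → S6: 9+7+4+8+11+10 = 49
Base → S1 → S2 → S3 → S4 → S6 → S5: 9+7+4+8+1+10 = 39
Base → S1 → S2 → S3 → S5 → S4 → S6: 9+7+4+19+11+1 = 51
Base → S1 → S2 → S3 → S5 → S6 → S4: 9+7+4+19+10+1 = 50
Base → S1 → S2 → S3 → S6 → S4 → S5: 9+7+4+9+1+11 = 41
Base → S1 → S2 → S3 → S6 → S5 → S4: 9+7+4+9+10+11 = 50
Base → S1 → S2 → S4 → S3 → S5 → S6: 9+7+6+8+19+10 = 59
Base → S1 → S2 → S4 → S3 → S6 → S5: 9+7+6+8+9+10 = 49
… (712 more)
The minimum is 39.
One shortest path: Base → S1 → S2 → S3 → S4 → S6 → S5.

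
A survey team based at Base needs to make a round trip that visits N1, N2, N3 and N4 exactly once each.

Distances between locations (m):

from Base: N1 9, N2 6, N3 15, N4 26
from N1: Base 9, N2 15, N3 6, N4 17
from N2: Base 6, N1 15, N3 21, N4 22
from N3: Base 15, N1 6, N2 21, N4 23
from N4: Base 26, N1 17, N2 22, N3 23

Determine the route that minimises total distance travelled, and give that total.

Minimum total distance: 66 m.

Base - N1 - N2 - N3 - N4 - Base: 9+15+21+23+26 = 94
Base - N1 - N2 - N4 - N3 - Base: 9+15+22+23+15 = 84
Base - N1 - N3 - N2 - N4 - Base: 9+6+21+22+26 = 84
Base - N1 - N3 - N4 - N2 - Base: 9+6+23+22+6 = 66
Base - N1 - N4 - N2 - N3 - Base: 9+17+22+21+15 = 84
Base - N1 - N4 - N3 - N2 - Base: 9+17+23+21+6 = 76
Base - N2 - N1 - N3 - N4 - Base: 6+15+6+23+26 = 76
Base - N2 - N1 - N4 - N3 - Base: 6+15+17+23+15 = 76
Base - N2 - N3 - N1 - N4 - Base: 6+21+6+17+26 = 76
Base - N2 - N4 - N1 - N3 - Base: 6+22+17+6+15 = 66
Base - N3 - N1 - N2 - N4 - Base: 15+6+15+22+26 = 84
Base - N3 - N2 - N1 - N4 - Base: 15+21+15+17+26 = 94
The minimum is 66.
One optimal route: Base → N1 → N3 → N4 → N2 → Base (or its reverse).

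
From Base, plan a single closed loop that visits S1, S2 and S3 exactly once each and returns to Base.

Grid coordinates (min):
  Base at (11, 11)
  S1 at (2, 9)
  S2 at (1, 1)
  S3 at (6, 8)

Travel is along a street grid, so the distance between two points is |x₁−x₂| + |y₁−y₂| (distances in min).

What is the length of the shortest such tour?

Base-S1-S2-S3-Base: 11+9+12+8 = 40
Base-S1-S3-S2-Base: 11+5+12+20 = 48
Base-S2-S1-S3-Base: 20+9+5+8 = 42
The minimum is 40.
One optimal route: Base → S1 → S2 → S3 → Base (or its reverse).

Shortest round trip = 40 min.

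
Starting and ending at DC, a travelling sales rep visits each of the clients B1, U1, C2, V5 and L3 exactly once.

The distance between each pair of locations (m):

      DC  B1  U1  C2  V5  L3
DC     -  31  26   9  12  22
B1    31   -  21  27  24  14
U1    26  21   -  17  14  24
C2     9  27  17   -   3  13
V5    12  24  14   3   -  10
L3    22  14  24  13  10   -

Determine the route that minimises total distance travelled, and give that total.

Minimum total distance: 83 m.

With 5 stops there are 5!/2 = 60 distinct round trips (a route and its reverse cost the same).
DC → B1 → U1 → C2 → V5 → L3 → DC: 31+21+17+3+10+22 = 104
DC → B1 → U1 → C2 → L3 → V5 → DC: 31+21+17+13+10+12 = 104
DC → B1 → U1 → V5 → C2 → L3 → DC: 31+21+14+3+13+22 = 104
DC → B1 → U1 → V5 → L3 → C2 → DC: 31+21+14+10+13+9 = 98
DC → B1 → U1 → L3 → C2 → V5 → DC: 31+21+24+13+3+12 = 104
DC → B1 → U1 → L3 → V5 → C2 → DC: 31+21+24+10+3+9 = 98
DC → B1 → C2 → U1 → V5 → L3 → DC: 31+27+17+14+10+22 = 121
DC → B1 → C2 → U1 → L3 → V5 → DC: 31+27+17+24+10+12 = 121
DC → B1 → C2 → V5 → U1 → L3 → DC: 31+27+3+14+24+22 = 121
DC → B1 → C2 → V5 → L3 → U1 → DC: 31+27+3+10+24+26 = 121
DC → B1 → C2 → L3 → U1 → V5 → DC: 31+27+13+24+14+12 = 121
DC → B1 → C2 → L3 → V5 → U1 → DC: 31+27+13+10+14+26 = 121
DC → B1 → V5 → U1 → C2 → L3 → DC: 31+24+14+17+13+22 = 121
DC → B1 → V5 → U1 → L3 → C2 → DC: 31+24+14+24+13+9 = 115
… (46 more)
DC → U1 → B1 → L3 → V5 → C2 → DC: 26+21+14+10+3+9 = 83  ← best
The minimum is 83.
One optimal route: DC → U1 → B1 → L3 → V5 → C2 → DC (or its reverse).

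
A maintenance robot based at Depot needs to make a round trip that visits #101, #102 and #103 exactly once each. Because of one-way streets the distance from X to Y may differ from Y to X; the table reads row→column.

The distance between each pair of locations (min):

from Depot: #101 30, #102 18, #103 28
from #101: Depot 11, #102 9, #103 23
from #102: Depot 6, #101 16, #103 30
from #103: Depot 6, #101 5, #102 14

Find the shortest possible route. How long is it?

Depot→#101→#102→#103→Depot: 30+9+30+6 = 75
Depot→#101→#103→#102→Depot: 30+23+14+6 = 73
Depot→#102→#101→#103→Depot: 18+16+23+6 = 63
Depot→#102→#103→#101→Depot: 18+30+5+11 = 64
Depot→#103→#101→#102→Depot: 28+5+9+6 = 48
Depot→#103→#102→#101→Depot: 28+14+16+11 = 69
The minimum is 48.
One optimal route: Depot → #103 → #101 → #102 → Depot.

48 min — the shortest possible round trip.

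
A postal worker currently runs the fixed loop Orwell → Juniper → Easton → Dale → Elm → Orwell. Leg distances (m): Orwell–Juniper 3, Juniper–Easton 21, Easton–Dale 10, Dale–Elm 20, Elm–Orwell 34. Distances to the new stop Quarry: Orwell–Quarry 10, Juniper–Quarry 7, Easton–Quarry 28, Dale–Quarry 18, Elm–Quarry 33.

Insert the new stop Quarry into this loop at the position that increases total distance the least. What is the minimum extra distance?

+9 m — insert Quarry between Elm and Orwell.

Insertion cost between consecutive stops i–j is d(i,Quarry) + d(Quarry,j) − d(i,j):
  between Orwell and Juniper: 10 + 7 − 3 = 14
  between Juniper and Easton: 7 + 28 − 21 = 14
  between Easton and Dale: 28 + 18 − 10 = 36
  between Dale and Elm: 18 + 33 − 20 = 31
  between Elm and Orwell: 33 + 10 − 34 = 9
Cheapest insertion is between Elm and Orwell, adding 9.
New total = 88 + 9 = 97.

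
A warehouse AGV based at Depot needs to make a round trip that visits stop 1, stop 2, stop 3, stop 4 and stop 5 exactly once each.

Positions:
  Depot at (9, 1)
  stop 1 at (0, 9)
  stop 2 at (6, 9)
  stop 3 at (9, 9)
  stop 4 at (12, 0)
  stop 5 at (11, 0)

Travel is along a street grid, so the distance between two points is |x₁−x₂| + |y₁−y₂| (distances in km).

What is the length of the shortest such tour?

Minimum total distance: 42 km.

With 5 stops there are 5!/2 = 60 distinct round trips (a route and its reverse cost the same).
Depot-stop 1-stop 2-stop 3-stop 4-stop 5-Depot: 17+6+3+12+1+3 = 42
Depot-stop 1-stop 2-stop 3-stop 5-stop 4-Depot: 17+6+3+11+1+4 = 42
Depot-stop 1-stop 2-stop 4-stop 3-stop 5-Depot: 17+6+15+12+11+3 = 64
Depot-stop 1-stop 2-stop 4-stop 5-stop 3-Depot: 17+6+15+1+11+8 = 58
Depot-stop 1-stop 2-stop 5-stop 3-stop 4-Depot: 17+6+14+11+12+4 = 64
Depot-stop 1-stop 2-stop 5-stop 4-stop 3-Depot: 17+6+14+1+12+8 = 58
Depot-stop 1-stop 3-stop 2-stop 4-stop 5-Depot: 17+9+3+15+1+3 = 48
Depot-stop 1-stop 3-stop 2-stop 5-stop 4-Depot: 17+9+3+14+1+4 = 48
Depot-stop 1-stop 3-stop 4-stop 2-stop 5-Depot: 17+9+12+15+14+3 = 70
Depot-stop 1-stop 3-stop 4-stop 5-stop 2-Depot: 17+9+12+1+14+11 = 64
Depot-stop 1-stop 3-stop 5-stop 2-stop 4-Depot: 17+9+11+14+15+4 = 70
Depot-stop 1-stop 3-stop 5-stop 4-stop 2-Depot: 17+9+11+1+15+11 = 64
Depot-stop 1-stop 4-stop 2-stop 3-stop 5-Depot: 17+21+15+3+11+3 = 70
Depot-stop 1-stop 4-stop 2-stop 5-stop 3-Depot: 17+21+15+14+11+8 = 86
… (46 more)
The minimum is 42.
One optimal route: Depot → stop 1 → stop 2 → stop 3 → stop 4 → stop 5 → Depot (or its reverse).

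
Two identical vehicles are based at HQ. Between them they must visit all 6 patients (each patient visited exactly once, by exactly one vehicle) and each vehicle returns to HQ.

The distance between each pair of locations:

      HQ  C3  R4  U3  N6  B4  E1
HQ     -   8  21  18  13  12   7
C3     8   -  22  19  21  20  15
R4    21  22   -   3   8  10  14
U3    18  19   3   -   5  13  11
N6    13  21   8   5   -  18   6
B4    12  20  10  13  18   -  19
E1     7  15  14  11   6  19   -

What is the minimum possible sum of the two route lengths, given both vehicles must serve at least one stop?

Try each way of splitting the stops between the two vehicles (each non-empty) and, for each split, find the best tour for each vehicle:
  {C3} + {R4, U3, N6, B4, E1}: 16 + 43 = 59
  {R4} + {C3, U3, N6, B4, E1}: 42 + 59 = 101
  {C3, R4} + {U3, N6, B4, E1}: 51 + 43 = 94
  {U3} + {C3, R4, N6, B4, E1}: 36 + 59 = 95
  {C3, U3} + {R4, N6, B4, E1}: 45 + 43 = 88
  {R4, U3} + {C3, N6, B4, E1}: 42 + 59 = 101
  … (31 splits in total)
Best: vehicle 1 HQ → C3 → HQ = 16; vehicle 2 HQ → B4 → R4 → U3 → N6 → E1 → HQ = 43; combined 59.

Minimum combined distance: 59.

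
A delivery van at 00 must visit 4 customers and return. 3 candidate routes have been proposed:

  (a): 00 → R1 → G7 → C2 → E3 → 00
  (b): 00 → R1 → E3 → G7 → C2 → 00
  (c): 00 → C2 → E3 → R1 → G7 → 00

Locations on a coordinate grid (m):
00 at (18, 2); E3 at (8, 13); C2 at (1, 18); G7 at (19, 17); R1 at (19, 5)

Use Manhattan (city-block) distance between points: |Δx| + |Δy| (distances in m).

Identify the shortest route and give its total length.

(a): 4 + 12 + 19 + 12 + 21 = 68
(b): 4 + 19 + 15 + 19 + 33 = 90
(c): 33 + 12 + 19 + 12 + 16 = 92

Shortest is (a), total 68 m.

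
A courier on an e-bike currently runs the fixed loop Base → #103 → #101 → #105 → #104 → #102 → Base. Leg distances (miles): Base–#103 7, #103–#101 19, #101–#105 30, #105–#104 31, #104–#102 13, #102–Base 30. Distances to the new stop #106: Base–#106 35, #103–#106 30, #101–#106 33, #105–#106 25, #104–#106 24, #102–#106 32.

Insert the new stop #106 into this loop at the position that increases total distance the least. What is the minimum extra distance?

Minimum extra distance: 18 miles, inserting #106 between #105 and #104.

Insertion cost between consecutive stops i–j is d(i,#106) + d(#106,j) − d(i,j):
  between Base and #103: 35 + 30 − 7 = 58
  between #103 and #101: 30 + 33 − 19 = 44
  between #101 and #105: 33 + 25 − 30 = 28
  between #105 and #104: 25 + 24 − 31 = 18
  between #104 and #102: 24 + 32 − 13 = 43
  between #102 and Base: 32 + 35 − 30 = 37
Cheapest insertion is between #105 and #104, adding 18.
New total = 130 + 18 = 148.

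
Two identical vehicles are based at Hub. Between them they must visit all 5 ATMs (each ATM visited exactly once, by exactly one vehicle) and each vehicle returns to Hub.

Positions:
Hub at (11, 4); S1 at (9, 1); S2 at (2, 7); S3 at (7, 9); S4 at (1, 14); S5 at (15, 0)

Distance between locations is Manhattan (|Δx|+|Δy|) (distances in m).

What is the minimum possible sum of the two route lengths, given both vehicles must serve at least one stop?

Minimum combined distance: 60 m.

Check every non-empty split of the stops between the two vehicles; for each half take its own optimal tour:
  {S1} + {S2, S3, S4, S5}: 10 + 56 = 66
  {S2} + {S1, S3, S4, S5}: 24 + 56 = 80
  {S1, S2} + {S3, S4, S5}: 30 + 56 = 86
  {S3} + {S1, S2, S4, S5}: 18 + 56 = 74
  {S1, S3} + {S2, S4, S5}: 24 + 56 = 80
  {S2, S3} + {S1, S4, S5}: 28 + 56 = 84
  … (15 splits in total)
  {S2, S3, S4} + {S1, S5}: 40 + 20 = 60  ← best
Best: vehicle 1 Hub → S2 → S4 → S3 → Hub = 40; vehicle 2 Hub → S1 → S5 → Hub = 20; combined 60.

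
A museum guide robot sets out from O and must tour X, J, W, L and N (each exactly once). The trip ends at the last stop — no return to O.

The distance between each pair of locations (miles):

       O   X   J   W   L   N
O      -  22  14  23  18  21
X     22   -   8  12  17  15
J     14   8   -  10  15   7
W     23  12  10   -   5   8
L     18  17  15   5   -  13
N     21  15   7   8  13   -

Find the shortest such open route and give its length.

There are 5! = 120 possible orderings.
O → X → J → W → L → N: 22+8+10+5+13 = 58
O → X → J → W → N → L: 22+8+10+8+13 = 61
O → X → J → L → W → N: 22+8+15+5+8 = 58
O → X → J → L → N → W: 22+8+15+13+8 = 66
O → X → J → N → W → L: 22+8+7+8+5 = 50
O → X → J → N → L → W: 22+8+7+13+5 = 55
O → X → W → J → L → N: 22+12+10+15+13 = 72
O → X → W → J → N → L: 22+12+10+7+13 = 64
O → X → W → L → J → N: 22+12+5+15+7 = 61
O → X → W → L → N → J: 22+12+5+13+7 = 59
O → X → W → N → J → L: 22+12+8+7+15 = 64
O → X → W → N → L → J: 22+12+8+13+15 = 70
O → X → L → J → W → N: 22+17+15+10+8 = 72
O → X → L → J → N → W: 22+17+15+7+8 = 69
… (106 more)
O → L → W → N → J → X: 18+5+8+7+8 = 46  ← best
The minimum is 46.
One shortest path: O → L → W → N → J → X.

46 miles — the minimum one-way total.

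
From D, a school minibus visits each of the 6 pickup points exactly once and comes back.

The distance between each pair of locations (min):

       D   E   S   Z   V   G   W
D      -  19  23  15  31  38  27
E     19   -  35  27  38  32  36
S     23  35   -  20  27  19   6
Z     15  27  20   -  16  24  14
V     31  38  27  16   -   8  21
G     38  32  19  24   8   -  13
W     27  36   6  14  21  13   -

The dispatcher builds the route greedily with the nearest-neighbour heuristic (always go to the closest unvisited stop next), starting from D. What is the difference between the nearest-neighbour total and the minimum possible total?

Excess over optimum: 7 min.

From D: Z=15, E=19, S=23, W=27, V=31, G=38 → choose Z (15).
From Z: W=14, V=16, S=20, G=24, E=27 → choose W (14).
From W: S=6, G=13, V=21, E=36 → choose S (6).
From S: G=19, V=27, E=35 → choose G (19).
From G: V=8, E=32 → choose V (8).
From V: E=38 → choose E (38).
NN route D → Z → W → S → G → V → E → D costs 119.
Optimal: D → E → S → W → G → V → Z → D costs 112 (by enumerating all 360 distinct tours).
Excess = 119 − 112 = 7.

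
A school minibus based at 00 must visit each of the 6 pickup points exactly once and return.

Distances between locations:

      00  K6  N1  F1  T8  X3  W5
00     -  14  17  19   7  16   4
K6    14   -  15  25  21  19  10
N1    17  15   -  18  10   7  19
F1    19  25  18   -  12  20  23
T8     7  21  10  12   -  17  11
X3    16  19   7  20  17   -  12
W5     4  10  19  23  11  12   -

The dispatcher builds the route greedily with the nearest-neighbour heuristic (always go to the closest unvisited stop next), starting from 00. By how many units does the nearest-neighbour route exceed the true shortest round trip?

00: W5=4, T8=7, K6=14, X3=16, N1=17, F1=19 ⇒ W5
W5: K6=10, T8=11, X3=12, N1=19, F1=23 ⇒ K6
K6: N1=15, X3=19, T8=21, F1=25 ⇒ N1
N1: X3=7, T8=10, F1=18 ⇒ X3
X3: T8=17, F1=20 ⇒ T8
T8: F1=12 ⇒ F1
NN route 00 → W5 → K6 → N1 → X3 → T8 → F1 → 00 costs 84.
Optimal: 00 → T8 → F1 → X3 → N1 → K6 → W5 → 00 costs 75 (by enumerating all 360 distinct tours).
Excess = 84 − 75 = 9.

Excess over optimum: 9.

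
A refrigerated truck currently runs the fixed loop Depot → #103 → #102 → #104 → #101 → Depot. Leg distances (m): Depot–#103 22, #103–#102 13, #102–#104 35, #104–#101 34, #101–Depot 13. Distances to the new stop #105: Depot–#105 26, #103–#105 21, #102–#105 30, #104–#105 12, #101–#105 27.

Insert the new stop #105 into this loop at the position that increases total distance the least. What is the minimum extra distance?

Insertion cost between consecutive stops i–j is d(i,#105) + d(#105,j) − d(i,j):
  between Depot and #103: 26 + 21 − 22 = 25
  between #103 and #102: 21 + 30 − 13 = 38
  between #102 and #104: 30 + 12 − 35 = 7
  between #104 and #101: 12 + 27 − 34 = 5
  between #101 and Depot: 27 + 26 − 13 = 40
Cheapest insertion is between #104 and #101, adding 5.
New total = 117 + 5 = 122.

+5 m — insert #105 between #104 and #101.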